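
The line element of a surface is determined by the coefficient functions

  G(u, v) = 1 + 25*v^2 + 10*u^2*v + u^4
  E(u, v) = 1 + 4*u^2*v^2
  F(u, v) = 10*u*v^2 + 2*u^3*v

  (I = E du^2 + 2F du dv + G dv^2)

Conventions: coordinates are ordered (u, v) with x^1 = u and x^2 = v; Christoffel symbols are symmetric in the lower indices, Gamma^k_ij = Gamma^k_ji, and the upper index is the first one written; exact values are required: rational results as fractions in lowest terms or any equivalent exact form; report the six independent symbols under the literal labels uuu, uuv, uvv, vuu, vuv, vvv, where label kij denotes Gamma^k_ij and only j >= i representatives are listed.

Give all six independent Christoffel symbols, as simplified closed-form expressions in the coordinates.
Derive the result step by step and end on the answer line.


E = 1 + 4*u^2*v^2; F = 10*u*v^2 + 2*u^3*v; G = 1 + 25*v^2 + 10*u^2*v + u^4
Gamma^k_ij = (1/2) g^{kl} (d_i g_jl + d_j g_il - d_l g_ij), with g^inv = (1/(EG-F^2)) [[G, -F], [-F, E]]
first partials: E_u = 8*u*v^2, E_v = 8*u^2*v, F_u = 10*v^2 + 6*u^2*v, F_v = 20*u*v + 2*u^3, G_u = 20*u*v + 4*u^3, G_v = 50*v + 10*u^2
D = EG - F^2 = 1 + 25*v^2 + 10*u^2*v + 4*u^2*v^2 + u^4
expanded: Gamma^u_uu = (G E_u - 2F F_u + F E_v)/(2D), Gamma^u_uv = (G E_v - F G_u)/(2D), Gamma^u_vv = (2G F_v - G G_u - F G_v)/(2D), Gamma^v_uu = (2E F_u - E E_v - F E_u)/(2D), Gamma^v_uv = (E G_u - F E_v)/(2D), Gamma^v_vv = (E G_v - 2F F_v + F G_u)/(2D); substitute and cancel common factors

Answer: Gamma_uuu = 4*u*v^2/(u^4 + 4*u^2*v^2 + 10*u^2*v + 25*v^2 + 1), Gamma_uuv = 4*u^2*v/(u^4 + 4*u^2*v^2 + 10*u^2*v + 25*v^2 + 1), Gamma_uvv = 10*u*v/(u^4 + 4*u^2*v^2 + 10*u^2*v + 25*v^2 + 1), Gamma_vuu = (2*u^2*v + 10*v^2)/(u^4 + 4*u^2*v^2 + 10*u^2*v + 25*v^2 + 1), Gamma_vuv = (2*u^3 + 10*u*v)/(u^4 + 4*u^2*v^2 + 10*u^2*v + 25*v^2 + 1), Gamma_vvv = (5*u^2 + 25*v)/(u^4 + 4*u^2*v^2 + 10*u^2*v + 25*v^2 + 1)


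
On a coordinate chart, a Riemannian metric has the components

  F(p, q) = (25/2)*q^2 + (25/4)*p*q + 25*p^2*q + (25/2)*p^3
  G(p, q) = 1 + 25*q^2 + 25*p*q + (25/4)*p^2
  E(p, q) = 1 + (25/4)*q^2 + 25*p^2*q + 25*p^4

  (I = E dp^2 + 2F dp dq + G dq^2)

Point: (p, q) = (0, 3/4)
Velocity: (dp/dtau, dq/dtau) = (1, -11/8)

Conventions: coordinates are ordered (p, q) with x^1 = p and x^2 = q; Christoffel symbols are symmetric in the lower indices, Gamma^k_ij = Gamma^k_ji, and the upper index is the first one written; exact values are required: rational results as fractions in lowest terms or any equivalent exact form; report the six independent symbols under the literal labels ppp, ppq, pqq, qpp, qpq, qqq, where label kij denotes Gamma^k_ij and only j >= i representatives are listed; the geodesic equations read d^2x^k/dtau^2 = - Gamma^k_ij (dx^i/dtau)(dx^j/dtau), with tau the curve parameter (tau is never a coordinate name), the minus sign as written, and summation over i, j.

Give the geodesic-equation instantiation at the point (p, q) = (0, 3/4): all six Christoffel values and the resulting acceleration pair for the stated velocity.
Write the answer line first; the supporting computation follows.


Answer: Gamma_ppp = 0, Gamma_ppq = 300/1189, Gamma_pqq = 600/1189, Gamma_qpp = 0, Gamma_qpq = 600/1189, Gamma_qqq = 1200/1189; accelerations (d^2p/dtau^2, d^2q/dtau^2) = (-2475/9512, -2475/4756)

E = 289/64, F = 225/32, G = 241/16 at the point
E_p = 0, E_q = 75/8, F_p = 75/16, F_q = 75/4, G_p = 75/4, G_q = 75/2
EG - F^2 = 1189/64;  g^inv = (64/1189) * [[241/16, -225/32], [-225/32, 289/64]]
first-kind symbols [ij,l] = (1/2)(d_i g_jl + d_j g_il - d_l g_ij): [pp,p] = E_p/2 = 0, [pp,q] = F_p - E_q/2 = 0, [pq,p] = E_q/2 = 75/16, [pq,q] = G_p/2 = 75/8, [qq,p] = F_q - G_p/2 = 75/8, [qq,q] = G_q/2 = 75/4
Gamma^p_ij = (G*[ij,p] - F*[ij,q])/(EG - F^2), Gamma^q_ij = (E*[ij,q] - F*[ij,p])/(EG - F^2)
Gamma_ppp = 0, Gamma_ppq = 300/1189, Gamma_pqq = 600/1189, Gamma_qpp = 0, Gamma_qpq = 600/1189, Gamma_qqq = 1200/1189
d^2p/dtau^2 = -(Gamma_ppp*(1)^2 + 2*Gamma_ppq*(1)*(-11/8) + Gamma_pqq*(-11/8)^2) = -2475/9512
d^2q/dtau^2 = -(Gamma_qpp*(1)^2 + 2*Gamma_qpq*(1)*(-11/8) + Gamma_qqq*(-11/8)^2) = -2475/4756


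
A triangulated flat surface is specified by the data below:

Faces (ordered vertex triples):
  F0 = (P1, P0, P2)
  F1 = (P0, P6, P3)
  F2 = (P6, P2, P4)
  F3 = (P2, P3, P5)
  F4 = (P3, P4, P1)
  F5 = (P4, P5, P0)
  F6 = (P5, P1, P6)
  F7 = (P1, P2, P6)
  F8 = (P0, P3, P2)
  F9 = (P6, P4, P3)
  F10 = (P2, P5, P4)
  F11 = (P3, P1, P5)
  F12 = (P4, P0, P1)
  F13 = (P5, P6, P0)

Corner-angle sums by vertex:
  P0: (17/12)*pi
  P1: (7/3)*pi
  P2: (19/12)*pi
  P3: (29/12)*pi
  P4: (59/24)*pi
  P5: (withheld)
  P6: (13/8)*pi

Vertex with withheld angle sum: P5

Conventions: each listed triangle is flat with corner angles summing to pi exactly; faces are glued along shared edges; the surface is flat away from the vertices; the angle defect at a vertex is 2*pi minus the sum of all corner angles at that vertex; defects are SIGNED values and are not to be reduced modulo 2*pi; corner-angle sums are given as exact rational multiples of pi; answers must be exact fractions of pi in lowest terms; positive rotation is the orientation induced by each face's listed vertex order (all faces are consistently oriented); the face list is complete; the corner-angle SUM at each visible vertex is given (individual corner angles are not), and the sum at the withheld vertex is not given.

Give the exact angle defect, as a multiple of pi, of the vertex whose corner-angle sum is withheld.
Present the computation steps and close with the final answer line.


V = 7, E = 21, F = 14; chi = V - E + F = 0
Gauss-Bonnet: total defect = 2*pi*chi = 0; visible defects sum to pi/6

Answer: defect(P5) = -pi/6


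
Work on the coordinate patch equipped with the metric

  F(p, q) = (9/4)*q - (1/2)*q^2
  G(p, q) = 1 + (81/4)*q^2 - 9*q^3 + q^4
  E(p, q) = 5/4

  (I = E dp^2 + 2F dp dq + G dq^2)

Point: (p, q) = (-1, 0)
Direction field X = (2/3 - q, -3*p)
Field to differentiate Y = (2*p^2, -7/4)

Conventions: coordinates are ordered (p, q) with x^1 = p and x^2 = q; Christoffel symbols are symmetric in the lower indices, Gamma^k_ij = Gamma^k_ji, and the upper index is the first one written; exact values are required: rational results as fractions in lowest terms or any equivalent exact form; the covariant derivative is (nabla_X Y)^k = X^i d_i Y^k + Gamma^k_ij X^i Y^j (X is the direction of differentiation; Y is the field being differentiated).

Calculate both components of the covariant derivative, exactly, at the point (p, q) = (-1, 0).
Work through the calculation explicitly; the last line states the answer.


E = 5/4, F = 0, G = 1 at the point
E_p = 0, E_q = 0, F_p = 0, F_q = 9/4, G_p = 0, G_q = 0
EG - F^2 = 5/4;  g^inv = (4/5) * [[1, 0], [0, 5/4]]
first-kind symbols [ij,l] = (1/2)(d_i g_jl + d_j g_il - d_l g_ij): [pp,p] = E_p/2 = 0, [pp,q] = F_p - E_q/2 = 0, [pq,p] = E_q/2 = 0, [pq,q] = G_p/2 = 0, [qq,p] = F_q - G_p/2 = 9/4, [qq,q] = G_q/2 = 0
Gamma^p_ij = (G*[ij,p] - F*[ij,q])/(EG - F^2), Gamma^q_ij = (E*[ij,q] - F*[ij,p])/(EG - F^2)
Gamma_ppp = 0, Gamma_ppq = 0, Gamma_pqq = 9/5, Gamma_qpp = 0, Gamma_qpq = 0, Gamma_qqq = 0
X = (2/3, 3), Y = (2, -7/4) at the point

Answer: (nabla_X Y)^p = -727/60, (nabla_X Y)^q = 0


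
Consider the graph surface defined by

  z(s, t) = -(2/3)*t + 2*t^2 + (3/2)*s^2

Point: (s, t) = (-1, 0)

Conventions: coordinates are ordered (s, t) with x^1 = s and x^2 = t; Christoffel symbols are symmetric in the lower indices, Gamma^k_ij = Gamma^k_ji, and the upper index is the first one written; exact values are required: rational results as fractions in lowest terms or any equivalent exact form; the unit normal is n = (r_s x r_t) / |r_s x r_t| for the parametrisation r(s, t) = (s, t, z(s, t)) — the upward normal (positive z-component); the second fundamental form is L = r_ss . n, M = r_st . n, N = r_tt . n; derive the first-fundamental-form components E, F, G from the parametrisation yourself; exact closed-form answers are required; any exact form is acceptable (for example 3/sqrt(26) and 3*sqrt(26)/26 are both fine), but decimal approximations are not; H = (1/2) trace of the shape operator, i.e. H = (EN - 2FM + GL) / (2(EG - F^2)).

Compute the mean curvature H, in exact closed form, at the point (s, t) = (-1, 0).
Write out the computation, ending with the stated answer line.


z_s = -3, z_t = -2/3, z_ss = 3, z_st = 0, z_tt = 4
E = 10, F = 2, G = 13/9; answer radicand W^2 = 94/9
unnormalised second-form numerators: l = 3, m = 0, n = 4; L = l/sqrt(94/9), and similarly M = m/sqrt(W^2), N = n/sqrt(W^2)
H = (E*n - 2*F*m + G*l) / (2*(EG - F^2)*sqrt(W^2)); E*n - 2*F*m + G*l = 133/3, EG - F^2 = 94/9, so H = (399/188)/sqrt(94/9)

Answer: H = 1197*sqrt(94)/17672


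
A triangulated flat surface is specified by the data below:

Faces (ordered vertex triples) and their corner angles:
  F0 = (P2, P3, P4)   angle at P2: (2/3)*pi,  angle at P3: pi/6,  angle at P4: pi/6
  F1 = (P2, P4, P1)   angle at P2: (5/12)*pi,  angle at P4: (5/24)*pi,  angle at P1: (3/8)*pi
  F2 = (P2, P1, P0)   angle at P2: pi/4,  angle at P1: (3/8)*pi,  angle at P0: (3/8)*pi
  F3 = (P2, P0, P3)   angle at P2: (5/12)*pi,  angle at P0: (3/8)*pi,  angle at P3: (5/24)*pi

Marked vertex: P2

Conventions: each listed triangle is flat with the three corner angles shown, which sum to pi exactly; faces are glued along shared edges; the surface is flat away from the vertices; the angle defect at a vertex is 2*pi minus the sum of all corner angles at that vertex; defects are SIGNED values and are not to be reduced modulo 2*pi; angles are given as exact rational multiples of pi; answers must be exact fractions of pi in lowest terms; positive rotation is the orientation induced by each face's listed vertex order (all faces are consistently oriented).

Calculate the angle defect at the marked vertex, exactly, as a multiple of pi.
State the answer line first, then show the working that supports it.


Answer: defect(P2) = pi/4

Sum of corner angles at P2: (7/4)*pi
defect = 2*pi - (7/4)*pi


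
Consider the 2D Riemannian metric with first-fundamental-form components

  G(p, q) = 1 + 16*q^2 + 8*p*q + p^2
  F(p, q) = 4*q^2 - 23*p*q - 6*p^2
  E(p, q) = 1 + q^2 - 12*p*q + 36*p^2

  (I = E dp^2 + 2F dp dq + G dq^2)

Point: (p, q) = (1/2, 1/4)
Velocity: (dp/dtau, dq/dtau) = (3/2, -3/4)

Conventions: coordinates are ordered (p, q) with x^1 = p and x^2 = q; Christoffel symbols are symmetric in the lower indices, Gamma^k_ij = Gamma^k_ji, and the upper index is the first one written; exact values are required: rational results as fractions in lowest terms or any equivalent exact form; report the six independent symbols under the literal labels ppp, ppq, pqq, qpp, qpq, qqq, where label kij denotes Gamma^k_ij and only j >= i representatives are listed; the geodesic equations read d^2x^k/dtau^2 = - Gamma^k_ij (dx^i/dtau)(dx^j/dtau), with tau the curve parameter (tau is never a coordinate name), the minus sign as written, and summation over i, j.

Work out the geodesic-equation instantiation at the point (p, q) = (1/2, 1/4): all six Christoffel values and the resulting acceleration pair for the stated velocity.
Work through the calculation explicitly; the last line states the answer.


E = 137/16, F = -33/8, G = 13/4 at the point
E_p = 33, E_q = -11/2, F_p = -47/4, F_q = -19/2, G_p = 3, G_q = 12
EG - F^2 = 173/16;  g^inv = (16/173) * [[13/4, 33/8], [33/8, 137/16]]
first-kind symbols [ij,l] = (1/2)(d_i g_jl + d_j g_il - d_l g_ij): [pp,p] = E_p/2 = 33/2, [pp,q] = F_p - E_q/2 = -9, [pq,p] = E_q/2 = -11/4, [pq,q] = G_p/2 = 3/2, [qq,p] = F_q - G_p/2 = -11, [qq,q] = G_q/2 = 6
Gamma^p_ij = (G*[ij,p] - F*[ij,q])/(EG - F^2), Gamma^q_ij = (E*[ij,q] - F*[ij,p])/(EG - F^2)
Gamma_ppp = 264/173, Gamma_ppq = -44/173, Gamma_pqq = -176/173, Gamma_qpp = -144/173, Gamma_qpq = 24/173, Gamma_qqq = 96/173
d^2p/dtau^2 = -(Gamma_ppp*(3/2)^2 + 2*Gamma_ppq*(3/2)*(-3/4) + Gamma_pqq*(-3/4)^2) = -594/173
d^2q/dtau^2 = -(Gamma_qpp*(3/2)^2 + 2*Gamma_qpq*(3/2)*(-3/4) + Gamma_qqq*(-3/4)^2) = 324/173

Answer: Gamma_ppp = 264/173, Gamma_ppq = -44/173, Gamma_pqq = -176/173, Gamma_qpp = -144/173, Gamma_qpq = 24/173, Gamma_qqq = 96/173; accelerations (d^2p/dtau^2, d^2q/dtau^2) = (-594/173, 324/173)


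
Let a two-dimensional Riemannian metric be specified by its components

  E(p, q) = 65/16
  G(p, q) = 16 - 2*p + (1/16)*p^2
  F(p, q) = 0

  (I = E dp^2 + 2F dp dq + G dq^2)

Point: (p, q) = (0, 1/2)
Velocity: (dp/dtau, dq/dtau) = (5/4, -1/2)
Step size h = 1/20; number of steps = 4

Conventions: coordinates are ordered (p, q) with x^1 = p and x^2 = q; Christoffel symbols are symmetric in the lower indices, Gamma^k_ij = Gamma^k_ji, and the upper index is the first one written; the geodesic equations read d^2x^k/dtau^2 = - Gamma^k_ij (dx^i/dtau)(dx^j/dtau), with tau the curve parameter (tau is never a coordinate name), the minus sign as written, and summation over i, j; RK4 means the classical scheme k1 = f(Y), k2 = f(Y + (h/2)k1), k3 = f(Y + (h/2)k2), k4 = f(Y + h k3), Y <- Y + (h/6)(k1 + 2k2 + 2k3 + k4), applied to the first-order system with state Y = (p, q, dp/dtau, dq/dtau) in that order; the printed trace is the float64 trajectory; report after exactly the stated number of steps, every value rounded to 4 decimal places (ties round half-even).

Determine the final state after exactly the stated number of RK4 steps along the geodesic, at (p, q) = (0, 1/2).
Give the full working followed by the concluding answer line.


f(Y) = (dp/dtau, dq/dtau, -Gamma^p_ij Y'^i Y'^j, -Gamma^q_ij Y'^i Y'^j) with the Gammas evaluated at the stage position; h = 0.050000; intermediate values shown to 6 dp
step 0: p = 0.0000, q = 0.5000, dp/dtau = 1.2500, dq/dtau = -0.5000
step 1:
  k1: at (p, q) = (0.000000, 0.500000), (dp/dtau, dq/dtau) = (1.250000, -0.500000); Gamma_ppp = 0.000000, Gamma_ppq = 0.000000, Gamma_pqq = 0.246154, Gamma_qpp = 0.000000, Gamma_qpq = -0.062500, Gamma_qqq = 0.000000; k1 = (1.250000, -0.500000, -0.061538, -0.078125)
  k2: at (p, q) = (0.031250, 0.487500), (dp/dtau, dq/dtau) = (1.248462, -0.501953); Gamma_ppp = 0.000000, Gamma_ppq = 0.000000, Gamma_pqq = 0.245673, Gamma_qpp = 0.000000, Gamma_qpq = -0.062622, Gamma_qqq = 0.000000; k2 = (1.248462, -0.501953, -0.061899, -0.078487)
  k3: at (p, q) = (0.031212, 0.487451), (dp/dtau, dq/dtau) = (1.248453, -0.501962); Gamma_ppp = 0.000000, Gamma_ppq = 0.000000, Gamma_pqq = 0.245674, Gamma_qpp = 0.000000, Gamma_qpq = -0.062622, Gamma_qqq = 0.000000; k3 = (1.248453, -0.501962, -0.061901, -0.078488)
  k4: at (p, q) = (0.062423, 0.474902), (dp/dtau, dq/dtau) = (1.246905, -0.503924); Gamma_ppp = 0.000000, Gamma_ppq = 0.000000, Gamma_pqq = 0.245193, Gamma_qpp = 0.000000, Gamma_qpq = -0.062745, Gamma_qqq = 0.000000; k4 = (1.246905, -0.503924, -0.062264, -0.078851)
  Y <- Y + (h/6)(k1 + 2k2 + 2k3 + k4): p = 0.0624, q = 0.4749, dp/dtau = 1.2469, dq/dtau = -0.5039
step 2:
  k1: at (p, q) = (0.062423, 0.474902), (dp/dtau, dq/dtau) = (1.246905, -0.503924); Gamma_ppp = 0.000000, Gamma_ppq = 0.000000, Gamma_pqq = 0.245193, Gamma_qpp = 0.000000, Gamma_qpq = -0.062745, Gamma_qqq = 0.000000; k1 = (1.246905, -0.503924, -0.062264, -0.078851)
  k2: at (p, q) = (0.093595, 0.462304), (dp/dtau, dq/dtau) = (1.245348, -0.505896); Gamma_ppp = 0.000000, Gamma_ppq = 0.000000, Gamma_pqq = 0.244714, Gamma_qpp = 0.000000, Gamma_qpq = -0.062868, Gamma_qqq = 0.000000; k2 = (1.245348, -0.505896, -0.062630, -0.079215)
  k3: at (p, q) = (0.093556, 0.462255), (dp/dtau, dq/dtau) = (1.245339, -0.505905); Gamma_ppp = 0.000000, Gamma_ppq = 0.000000, Gamma_pqq = 0.244715, Gamma_qpp = 0.000000, Gamma_qpq = -0.062868, Gamma_qqq = 0.000000; k3 = (1.245339, -0.505905, -0.062632, -0.079216)
  k4: at (p, q) = (0.124690, 0.449607), (dp/dtau, dq/dtau) = (1.243773, -0.507885); Gamma_ppp = 0.000000, Gamma_ppq = 0.000000, Gamma_pqq = 0.244236, Gamma_qpp = 0.000000, Gamma_qpq = -0.062991, Gamma_qqq = 0.000000; k4 = (1.243773, -0.507885, -0.063000, -0.079582)
  Y <- Y + (h/6)(k1 + 2k2 + 2k3 + k4): p = 0.1247, q = 0.4496, dp/dtau = 1.2438, dq/dtau = -0.5079
step 3:
  k1: at (p, q) = (0.124690, 0.449607), (dp/dtau, dq/dtau) = (1.243773, -0.507885); Gamma_ppp = 0.000000, Gamma_ppq = 0.000000, Gamma_pqq = 0.244236, Gamma_qpp = 0.000000, Gamma_qpq = -0.062991, Gamma_qqq = 0.000000; k1 = (1.243773, -0.507885, -0.063000, -0.079582)
  k2: at (p, q) = (0.155784, 0.436910), (dp/dtau, dq/dtau) = (1.242198, -0.509875); Gamma_ppp = 0.000000, Gamma_ppq = 0.000000, Gamma_pqq = 0.243757, Gamma_qpp = 0.000000, Gamma_qpq = -0.063115, Gamma_qqq = 0.000000; k2 = (1.242198, -0.509875, -0.063370, -0.079949)
  k3: at (p, q) = (0.155745, 0.436860), (dp/dtau, dq/dtau) = (1.242189, -0.509884); Gamma_ppp = 0.000000, Gamma_ppq = 0.000000, Gamma_pqq = 0.243758, Gamma_qpp = 0.000000, Gamma_qpq = -0.063114, Gamma_qqq = 0.000000; k3 = (1.242189, -0.509884, -0.063373, -0.079950)
  k4: at (p, q) = (0.186799, 0.424113), (dp/dtau, dq/dtau) = (1.240605, -0.511883); Gamma_ppp = 0.000000, Gamma_ppq = 0.000000, Gamma_pqq = 0.243280, Gamma_qpp = 0.000000, Gamma_qpq = -0.063238, Gamma_qqq = 0.000000; k4 = (1.240605, -0.511883, -0.063745, -0.080318)
  Y <- Y + (h/6)(k1 + 2k2 + 2k3 + k4): p = 0.1868, q = 0.4241, dp/dtau = 1.2406, dq/dtau = -0.5119
step 4:
  k1: at (p, q) = (0.186799, 0.424113), (dp/dtau, dq/dtau) = (1.240605, -0.511883); Gamma_ppp = 0.000000, Gamma_ppq = 0.000000, Gamma_pqq = 0.243280, Gamma_qpp = 0.000000, Gamma_qpq = -0.063238, Gamma_qqq = 0.000000; k1 = (1.240605, -0.511883, -0.063745, -0.080318)
  k2: at (p, q) = (0.217815, 0.411316), (dp/dtau, dq/dtau) = (1.239011, -0.513891); Gamma_ppp = 0.000000, Gamma_ppq = 0.000000, Gamma_pqq = 0.242803, Gamma_qpp = 0.000000, Gamma_qpq = -0.063363, Gamma_qqq = 0.000000; k2 = (1.239011, -0.513891, -0.064120, -0.080688)
  k3: at (p, q) = (0.217775, 0.411266), (dp/dtau, dq/dtau) = (1.239002, -0.513900); Gamma_ppp = 0.000000, Gamma_ppq = 0.000000, Gamma_pqq = 0.242803, Gamma_qpp = 0.000000, Gamma_qpq = -0.063362, Gamma_qqq = 0.000000; k3 = (1.239002, -0.513900, -0.064123, -0.080689)
  k4: at (p, q) = (0.248750, 0.398418), (dp/dtau, dq/dtau) = (1.237399, -0.515917); Gamma_ppp = 0.000000, Gamma_ppq = 0.000000, Gamma_pqq = 0.242327, Gamma_qpp = 0.000000, Gamma_qpq = -0.063487, Gamma_qqq = 0.000000; k4 = (1.237399, -0.515917, -0.064500, -0.081060)
  Y <- Y + (h/6)(k1 + 2k2 + 2k3 + k4): p = 0.2487, q = 0.3984, dp/dtau = 1.2374, dq/dtau = -0.5159

Answer: p = 0.2487, q = 0.3984, dp/dtau = 1.2374, dq/dtau = -0.5159


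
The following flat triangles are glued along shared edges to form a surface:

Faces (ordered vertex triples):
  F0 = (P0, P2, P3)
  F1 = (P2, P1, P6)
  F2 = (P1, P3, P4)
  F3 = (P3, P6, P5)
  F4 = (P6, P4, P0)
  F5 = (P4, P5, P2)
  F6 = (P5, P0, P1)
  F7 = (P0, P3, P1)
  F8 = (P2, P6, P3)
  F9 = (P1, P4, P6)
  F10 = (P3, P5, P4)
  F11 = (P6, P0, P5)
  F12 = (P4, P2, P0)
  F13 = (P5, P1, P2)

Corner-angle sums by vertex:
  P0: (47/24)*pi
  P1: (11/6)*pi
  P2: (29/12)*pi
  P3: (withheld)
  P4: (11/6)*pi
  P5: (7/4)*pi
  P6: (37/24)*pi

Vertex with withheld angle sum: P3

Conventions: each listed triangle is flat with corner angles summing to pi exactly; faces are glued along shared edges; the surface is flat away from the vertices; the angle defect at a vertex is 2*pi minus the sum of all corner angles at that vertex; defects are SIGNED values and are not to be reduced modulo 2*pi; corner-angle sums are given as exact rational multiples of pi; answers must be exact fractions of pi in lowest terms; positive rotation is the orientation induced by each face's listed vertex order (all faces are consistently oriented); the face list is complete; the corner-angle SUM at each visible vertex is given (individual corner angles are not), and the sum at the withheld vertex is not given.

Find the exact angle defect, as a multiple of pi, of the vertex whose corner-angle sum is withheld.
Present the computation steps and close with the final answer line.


V = 7, E = 21, F = 14; chi = V - E + F = 0
Gauss-Bonnet: total defect = 2*pi*chi = 0; visible defects sum to (2/3)*pi

Answer: defect(P3) = (-2/3)*pi


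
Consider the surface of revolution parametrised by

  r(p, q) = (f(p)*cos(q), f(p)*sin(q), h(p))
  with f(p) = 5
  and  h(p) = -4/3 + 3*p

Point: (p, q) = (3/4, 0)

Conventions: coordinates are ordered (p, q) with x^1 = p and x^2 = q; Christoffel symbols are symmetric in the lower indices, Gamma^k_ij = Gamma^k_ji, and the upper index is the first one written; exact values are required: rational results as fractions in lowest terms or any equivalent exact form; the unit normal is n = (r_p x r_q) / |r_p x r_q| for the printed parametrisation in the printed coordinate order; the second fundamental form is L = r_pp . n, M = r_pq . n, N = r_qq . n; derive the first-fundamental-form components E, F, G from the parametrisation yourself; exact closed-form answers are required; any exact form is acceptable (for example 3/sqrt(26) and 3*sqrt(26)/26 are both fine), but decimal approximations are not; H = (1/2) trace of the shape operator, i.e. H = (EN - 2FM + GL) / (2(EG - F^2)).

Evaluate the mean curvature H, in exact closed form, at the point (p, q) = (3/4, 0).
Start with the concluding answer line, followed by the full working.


Answer: H = 1/10

f = 5, f' = 0, f'' = 0, h' = 3, h'' = 0
E = 9, F = 0, G = 25; answer radicand W^2 = 9
unnormalised second-form numerators: l = 0, m = 0, n = 15; L = l/sqrt(9), and similarly M = m/sqrt(W^2), N = n/sqrt(W^2)
H = (E*n - 2*F*m + G*l) / (2*(EG - F^2)*sqrt(W^2)); E*n - 2*F*m + G*l = 135, EG - F^2 = 225, so H = (3/10)/sqrt(9)


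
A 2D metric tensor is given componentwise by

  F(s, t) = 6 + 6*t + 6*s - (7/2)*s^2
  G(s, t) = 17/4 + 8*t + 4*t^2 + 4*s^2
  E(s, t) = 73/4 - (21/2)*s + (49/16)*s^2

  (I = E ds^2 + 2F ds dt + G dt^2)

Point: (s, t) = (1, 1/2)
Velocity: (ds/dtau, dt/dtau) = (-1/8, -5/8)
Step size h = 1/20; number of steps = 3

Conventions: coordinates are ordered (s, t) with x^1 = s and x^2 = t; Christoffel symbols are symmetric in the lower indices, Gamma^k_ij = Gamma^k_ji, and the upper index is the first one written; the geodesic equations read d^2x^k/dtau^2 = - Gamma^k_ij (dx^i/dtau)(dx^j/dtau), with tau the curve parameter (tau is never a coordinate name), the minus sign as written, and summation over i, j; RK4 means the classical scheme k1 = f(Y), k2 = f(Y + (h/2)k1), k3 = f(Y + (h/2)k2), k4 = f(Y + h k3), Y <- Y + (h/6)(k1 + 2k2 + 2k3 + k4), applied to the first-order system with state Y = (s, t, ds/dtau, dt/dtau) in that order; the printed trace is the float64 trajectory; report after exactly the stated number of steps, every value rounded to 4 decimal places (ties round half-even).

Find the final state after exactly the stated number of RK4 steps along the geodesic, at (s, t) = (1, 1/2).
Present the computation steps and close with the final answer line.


f(Y) = (ds/dtau, dt/dtau, -Gamma^s_ij Y'^i Y'^j, -Gamma^t_ij Y'^i Y'^j) with the Gammas evaluated at the stage position; h = 0.050000; intermediate values shown to 6 dp
step 0: s = 1.0000, t = 0.5000, ds/dtau = -0.1250, dt/dtau = -0.6250
step 1:
  k1: at (s, t) = (1.000000, 0.500000), (ds/dtau, dt/dtau) = (-0.125000, -0.625000); Gamma_sss = -1.587234, Gamma_sst = -4.175887, Gamma_stt = -3.858156, Gamma_tss = 1.302128, Gamma_tst = 3.926241, Gamma_ttt = 3.801418; k1 = (-0.125000, -0.625000, 2.184375, -2.118750)
  k2: at (s, t) = (0.996875, 0.484375), (ds/dtau, dt/dtau) = (-0.070391, -0.677969); Gamma_sss = -1.591944, Gamma_sst = -4.141706, Gamma_stt = -3.778304, Gamma_tss = 1.318011, Gamma_tst = 3.930020, Gamma_ttt = 3.761583; k2 = (-0.070391, -0.677969, 2.139860, -2.110613)
  k3: at (s, t) = (0.998240, 0.483051), (ds/dtau, dt/dtau) = (-0.071503, -0.677765); Gamma_sss = -1.565312, Gamma_sst = -4.113479, Gamma_stt = -3.747345, Gamma_tss = 1.293337, Gamma_tst = 3.904254, Gamma_ttt = 3.732797; k3 = (-0.071503, -0.677765, 2.128105, -2.099753)
  k4: at (s, t) = (0.996425, 0.466112), (ds/dtau, dt/dtau) = (-0.018595, -0.729988); Gamma_sss = -1.544194, Gamma_sst = -4.051721, Gamma_stt = -3.638637, Gamma_tss = 1.285142, Gamma_tst = 3.882477, Gamma_ttt = 3.664901; k4 = (-0.018595, -0.729988, 2.049494, -2.058805)
  Y <- Y + (h/6)(k1 + 2k2 + 2k3 + k4): s = 0.9964, t = 0.4661, ds/dtau = -0.0186, dt/dtau = -0.7300
step 2:
  k1: at (s, t) = (0.996438, 0.466113), (ds/dtau, dt/dtau) = (-0.018585, -0.729986); Gamma_sss = -1.543976, Gamma_sst = -4.051519, Gamma_stt = -3.638450, Gamma_tss = 1.284929, Gamma_tst = 3.882264, Gamma_ttt = 3.664700; k1 = (-0.018585, -0.729986, 2.049320, -2.058626)
  k2: at (s, t) = (0.995974, 0.447863), (ds/dtau, dt/dtau) = (0.032648, -0.781451); Gamma_sss = -1.497455, Gamma_sst = -3.962459, Gamma_stt = -3.502039, Gamma_tss = 1.252584, Gamma_tst = 3.834645, Gamma_ttt = 3.569228; k2 = (0.032648, -0.781451, 1.937986, -1.985277)
  k3: at (s, t) = (0.997255, 0.446577), (ds/dtau, dt/dtau) = (0.029865, -0.779618); Gamma_sss = -1.473661, Gamma_sst = -3.936723, Gamma_stt = -3.474479, Gamma_tss = 1.230152, Gamma_tst = 3.810813, Gamma_ttt = 3.543191; k3 = (0.029865, -0.779618, 1.929798, -1.977207)
  k4: at (s, t) = (0.997932, 0.427132), (ds/dtau, dt/dtau) = (0.077905, -0.828846); Gamma_sss = -1.408232, Gamma_sst = -3.826271, Gamma_stt = -3.318022, Gamma_tss = 1.178998, Gamma_tst = 3.742142, Gamma_ttt = 3.426569; k4 = (0.077905, -0.828846, 1.793847, -1.877891)
  Y <- Y + (h/6)(k1 + 2k2 + 2k3 + k4): s = 0.9980, t = 0.4271, ds/dtau = 0.0779, dt/dtau = -0.8288
step 3:
  k1: at (s, t) = (0.997975, 0.427105), (ds/dtau, dt/dtau) = (0.077904, -0.828831); Gamma_sss = -1.407513, Gamma_sst = -3.825514, Gamma_stt = -3.317257, Gamma_tss = 1.178305, Gamma_tst = 3.741406, Gamma_ttt = 3.425812; k1 = (0.077904, -0.828831, 1.793346, -1.877390)
  k2: at (s, t) = (0.999922, 0.406384), (ds/dtau, dt/dtau) = (0.122738, -0.875766); Gamma_sss = -1.322906, Gamma_sst = -3.692863, Gamma_stt = -3.140689, Gamma_tss = 1.107717, Gamma_tst = 3.650480, Gamma_ttt = 3.287513; k2 = (0.122738, -0.875766, 1.634841, -1.753320)
  k3: at (s, t) = (1.001043, 0.405211), (ds/dtau, dt/dtau) = (0.118775, -0.872664); Gamma_sss = -1.303986, Gamma_sst = -3.671529, Gamma_stt = -3.118502, Gamma_tss = 1.089557, Gamma_tst = 3.630455, Gamma_ttt = 3.266212; k3 = (0.118775, -0.872664, 1.632154, -1.750131)
  k4: at (s, t) = (1.003913, 0.383472), (ds/dtau, dt/dtau) = (0.159512, -0.916338); Gamma_sss = -1.209879, Gamma_sst = -3.525929, Gamma_stt = -2.932614, Gamma_tss = 1.008223, Gamma_tst = 3.525460, Gamma_ttt = 3.116013; k4 = (0.159512, -0.916338, 1.462479, -1.611481)
  Y <- Y + (h/6)(k1 + 2k2 + 2k3 + k4): s = 1.0040, t = 0.3834, ds/dtau = 0.1595, dt/dtau = -0.9163

Answer: s = 1.0040, t = 0.3834, ds/dtau = 0.1595, dt/dtau = -0.9163


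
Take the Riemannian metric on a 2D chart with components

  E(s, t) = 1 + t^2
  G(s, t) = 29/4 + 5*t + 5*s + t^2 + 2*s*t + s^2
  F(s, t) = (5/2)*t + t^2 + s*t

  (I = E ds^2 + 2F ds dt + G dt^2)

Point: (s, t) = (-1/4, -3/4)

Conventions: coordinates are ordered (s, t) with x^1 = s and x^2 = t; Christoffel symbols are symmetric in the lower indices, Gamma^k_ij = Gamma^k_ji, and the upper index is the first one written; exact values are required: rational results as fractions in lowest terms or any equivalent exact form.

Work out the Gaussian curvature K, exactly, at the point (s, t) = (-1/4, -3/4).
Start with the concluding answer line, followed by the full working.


Answer: K = -256/3721

E = 25/16, F = -9/8, G = 13/4, EG - F^2 = 61/16 at the point
E_s = 0, E_t = -3/2, F_s = -3/4, F_t = 3/4, G_s = 3, G_t = 3
E_tt = 2, F_st = 1, G_ss = 2
Brioschi: K = (det M1 - det M2) / (EG - F^2)^2 with the standard first/second-derivative matrices M1, M2.
M1 = [[-E_tt/2 + F_st - G_ss/2, E_s/2, F_s - E_t/2], [F_t - G_s/2, E, F], [G_t/2, F, G]] = [[-1, 0, 0], [-3/4, 25/16, -9/8], [3/2, -9/8, 13/4]]; det M1 = -61/16
M2 = [[0, E_t/2, G_s/2], [E_t/2, E, F], [G_s/2, F, G]] = [[0, -3/4, 3/2], [-3/4, 25/16, -9/8], [3/2, -9/8, 13/4]]; det M2 = -45/16
det M1 - det M2 = -1; K = -1 / (61/16)^2 = -256/3721


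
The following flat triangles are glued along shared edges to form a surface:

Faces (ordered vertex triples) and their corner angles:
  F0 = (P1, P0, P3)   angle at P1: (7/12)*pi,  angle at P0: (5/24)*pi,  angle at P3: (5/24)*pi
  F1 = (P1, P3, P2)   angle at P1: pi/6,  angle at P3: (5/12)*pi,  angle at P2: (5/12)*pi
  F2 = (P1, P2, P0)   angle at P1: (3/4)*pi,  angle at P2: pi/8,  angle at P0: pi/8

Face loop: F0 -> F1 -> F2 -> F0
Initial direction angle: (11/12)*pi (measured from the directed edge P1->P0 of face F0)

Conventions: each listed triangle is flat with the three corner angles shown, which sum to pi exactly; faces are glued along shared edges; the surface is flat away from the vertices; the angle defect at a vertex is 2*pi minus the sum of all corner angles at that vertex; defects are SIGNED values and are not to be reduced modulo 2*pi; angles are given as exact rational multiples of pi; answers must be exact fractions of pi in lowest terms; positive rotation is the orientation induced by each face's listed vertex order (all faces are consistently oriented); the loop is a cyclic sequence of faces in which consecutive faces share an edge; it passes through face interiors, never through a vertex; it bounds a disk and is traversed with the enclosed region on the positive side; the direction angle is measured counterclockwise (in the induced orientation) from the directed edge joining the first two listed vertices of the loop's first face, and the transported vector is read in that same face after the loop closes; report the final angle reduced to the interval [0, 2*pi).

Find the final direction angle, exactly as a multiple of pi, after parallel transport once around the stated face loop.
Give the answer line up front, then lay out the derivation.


Answer: final direction angle = (17/12)*pi

enclosed vertex P1: corner angles sum to (3/2)*pi, defect = 2*pi - (3/2)*pi = pi/2
the final direction is the initial angle plus the enclosed defects, taken mod 2*pi in the induced orientation
final angle = (11/12)*pi + pi/2 = (17/12)*pi (mod 2*pi)


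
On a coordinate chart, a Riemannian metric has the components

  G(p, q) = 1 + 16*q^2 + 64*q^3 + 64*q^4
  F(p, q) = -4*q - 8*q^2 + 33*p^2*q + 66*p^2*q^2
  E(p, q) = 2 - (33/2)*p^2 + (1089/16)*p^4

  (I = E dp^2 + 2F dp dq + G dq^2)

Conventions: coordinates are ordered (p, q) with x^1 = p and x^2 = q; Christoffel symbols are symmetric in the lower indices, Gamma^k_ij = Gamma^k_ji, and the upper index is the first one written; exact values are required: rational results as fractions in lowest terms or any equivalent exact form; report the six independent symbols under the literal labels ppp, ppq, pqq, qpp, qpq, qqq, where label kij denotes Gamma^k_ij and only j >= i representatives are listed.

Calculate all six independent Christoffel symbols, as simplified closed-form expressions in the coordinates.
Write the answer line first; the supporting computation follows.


Answer: Gamma_ppp = (2178*p^3 - 264*p)/(1089*p^4 - 264*p^2 + 1024*q^4 + 1024*q^3 + 256*q^2 + 32), Gamma_ppq = 0, Gamma_pqq = (2112*p^2*q + 528*p^2 - 256*q - 64)/(1089*p^4 - 264*p^2 + 1024*q^4 + 1024*q^3 + 256*q^2 + 32), Gamma_qpp = (2112*p*q^2 + 1056*p*q)/(1089*p^4 - 264*p^2 + 1024*q^4 + 1024*q^3 + 256*q^2 + 32), Gamma_qpq = 0, Gamma_qqq = (2048*q^3 + 1536*q^2 + 256*q)/(1089*p^4 - 264*p^2 + 1024*q^4 + 1024*q^3 + 256*q^2 + 32)

E = 2 - (33/2)*p^2 + (1089/16)*p^4; F = -4*q - 8*q^2 + 33*p^2*q + 66*p^2*q^2; G = 1 + 16*q^2 + 64*q^3 + 64*q^4
Gamma^k_ij = (1/2) g^{kl} (d_i g_jl + d_j g_il - d_l g_ij), with g^inv = (1/(EG-F^2)) [[G, -F], [-F, E]]
first partials: E_p = -33*p + (1089/4)*p^3, E_q = 0, F_p = 66*p*q + 132*p*q^2, F_q = -4 - 16*q + 33*p^2 + 132*p^2*q, G_p = 0, G_q = 32*q + 192*q^2 + 256*q^3
D = EG - F^2 = 2 + 16*q^2 - (33/2)*p^2 + 64*q^3 + 64*q^4 + (1089/16)*p^4
expanded: Gamma^p_pp = (G E_p - 2F F_p + F E_q)/(2D), Gamma^p_pq = (G E_q - F G_p)/(2D), Gamma^p_qq = (2G F_q - G G_p - F G_q)/(2D), Gamma^q_pp = (2E F_p - E E_q - F E_p)/(2D), Gamma^q_pq = (E G_p - F E_q)/(2D), Gamma^q_qq = (E G_q - 2F F_q + F G_p)/(2D); substitute and cancel common factors


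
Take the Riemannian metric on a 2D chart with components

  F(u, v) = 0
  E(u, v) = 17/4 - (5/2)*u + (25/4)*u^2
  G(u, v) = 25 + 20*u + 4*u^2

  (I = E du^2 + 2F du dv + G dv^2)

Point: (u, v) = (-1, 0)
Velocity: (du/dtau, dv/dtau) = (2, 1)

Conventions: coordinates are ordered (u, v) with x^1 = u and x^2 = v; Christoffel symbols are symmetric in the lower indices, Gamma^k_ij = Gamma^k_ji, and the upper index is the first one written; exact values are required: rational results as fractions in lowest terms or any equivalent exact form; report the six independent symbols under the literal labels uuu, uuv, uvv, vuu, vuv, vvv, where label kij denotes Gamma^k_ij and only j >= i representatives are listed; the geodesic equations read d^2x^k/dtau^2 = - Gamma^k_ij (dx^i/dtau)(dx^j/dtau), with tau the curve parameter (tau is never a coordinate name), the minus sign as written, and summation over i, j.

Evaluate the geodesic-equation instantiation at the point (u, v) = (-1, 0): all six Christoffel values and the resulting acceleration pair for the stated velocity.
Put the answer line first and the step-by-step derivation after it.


Answer: Gamma_uuu = -15/26, Gamma_uuv = 0, Gamma_uvv = -6/13, Gamma_vuu = 0, Gamma_vuv = 2/3, Gamma_vvv = 0; accelerations (d^2u/dtau^2, d^2v/dtau^2) = (36/13, -8/3)

E = 13, F = 0, G = 9 at the point
E_u = -15, E_v = 0, F_u = 0, F_v = 0, G_u = 12, G_v = 0
EG - F^2 = 117;  g^inv = (1/117) * [[9, 0], [0, 13]]
first-kind symbols [ij,l] = (1/2)(d_i g_jl + d_j g_il - d_l g_ij): [uu,u] = E_u/2 = -15/2, [uu,v] = F_u - E_v/2 = 0, [uv,u] = E_v/2 = 0, [uv,v] = G_u/2 = 6, [vv,u] = F_v - G_u/2 = -6, [vv,v] = G_v/2 = 0
Gamma^u_ij = (G*[ij,u] - F*[ij,v])/(EG - F^2), Gamma^v_ij = (E*[ij,v] - F*[ij,u])/(EG - F^2)
Gamma_uuu = -15/26, Gamma_uuv = 0, Gamma_uvv = -6/13, Gamma_vuu = 0, Gamma_vuv = 2/3, Gamma_vvv = 0
d^2u/dtau^2 = -(Gamma_uuu*(2)^2 + 2*Gamma_uuv*(2)*(1) + Gamma_uvv*(1)^2) = 36/13
d^2v/dtau^2 = -(Gamma_vuu*(2)^2 + 2*Gamma_vuv*(2)*(1) + Gamma_vvv*(1)^2) = -8/3


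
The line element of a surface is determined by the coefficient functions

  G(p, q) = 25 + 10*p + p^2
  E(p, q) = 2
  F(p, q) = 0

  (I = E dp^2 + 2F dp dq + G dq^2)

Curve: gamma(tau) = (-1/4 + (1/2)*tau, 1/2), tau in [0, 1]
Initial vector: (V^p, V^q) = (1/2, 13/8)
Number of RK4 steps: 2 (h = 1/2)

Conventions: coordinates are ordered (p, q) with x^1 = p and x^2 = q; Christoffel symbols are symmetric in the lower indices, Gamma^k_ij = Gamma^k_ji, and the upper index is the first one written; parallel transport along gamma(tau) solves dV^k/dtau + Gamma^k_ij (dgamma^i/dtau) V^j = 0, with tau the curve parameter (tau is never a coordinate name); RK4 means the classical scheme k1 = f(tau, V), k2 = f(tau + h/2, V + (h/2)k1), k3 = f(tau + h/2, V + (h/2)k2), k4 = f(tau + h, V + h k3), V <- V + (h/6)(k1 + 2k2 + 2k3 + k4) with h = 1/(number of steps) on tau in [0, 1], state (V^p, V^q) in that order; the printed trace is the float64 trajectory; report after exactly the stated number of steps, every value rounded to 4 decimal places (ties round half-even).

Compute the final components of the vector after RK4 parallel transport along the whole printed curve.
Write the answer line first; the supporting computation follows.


Answer: V^p = 0.5000, V^q = 1.4702

gamma'(tau) = (1/2, 0); f(tau, V)^k = -Gamma^k_ij(gamma(tau)) gamma'^i(tau) V^j; h = 1/2; intermediate values shown to 6 dp
curve data and Christoffel symbols at the stage parameters:
  tau = 0.000000: gamma = (-0.250000, 0.500000), gamma' = (0.500000, 0.000000); Gamma_ppp = 0.000000, Gamma_ppq = 0.000000, Gamma_pqq = -2.375000, Gamma_qpp = 0.000000, Gamma_qpq = 0.210526, Gamma_qqq = 0.000000
  tau = 0.250000: gamma = (-0.125000, 0.500000), gamma' = (0.500000, 0.000000); Gamma_ppp = 0.000000, Gamma_ppq = 0.000000, Gamma_pqq = -2.437500, Gamma_qpp = 0.000000, Gamma_qpq = 0.205128, Gamma_qqq = 0.000000
  tau = 0.500000: gamma = (0.000000, 0.500000), gamma' = (0.500000, 0.000000); Gamma_ppp = 0.000000, Gamma_ppq = 0.000000, Gamma_pqq = -2.500000, Gamma_qpp = 0.000000, Gamma_qpq = 0.200000, Gamma_qqq = 0.000000
  tau = 0.750000: gamma = (0.125000, 0.500000), gamma' = (0.500000, 0.000000); Gamma_ppp = 0.000000, Gamma_ppq = 0.000000, Gamma_pqq = -2.562500, Gamma_qpp = 0.000000, Gamma_qpq = 0.195122, Gamma_qqq = 0.000000
  tau = 1.000000: gamma = (0.250000, 0.500000), gamma' = (0.500000, 0.000000); Gamma_ppp = 0.000000, Gamma_ppq = 0.000000, Gamma_pqq = -2.625000, Gamma_qpp = 0.000000, Gamma_qpq = 0.190476, Gamma_qqq = 0.000000
step 0: V^p = 0.5000, V^q = 1.6250
step 1: k1 = (0.000000, -0.171053), k2 = (0.000000, -0.162281), k3 = (0.000000, -0.162506), k4 = (0.000000, -0.154375); V <- V + (h/6)(k1 + 2k2 + 2k3 + k4): V^p = 0.5000, V^q = 1.5437
step 2: k1 = (0.000000, -0.154375), k2 = (0.000000, -0.146845), k3 = (0.000000, -0.147028), k4 = (0.000000, -0.140022); V <- V + (h/6)(k1 + 2k2 + 2k3 + k4): V^p = 0.5000, V^q = 1.4702


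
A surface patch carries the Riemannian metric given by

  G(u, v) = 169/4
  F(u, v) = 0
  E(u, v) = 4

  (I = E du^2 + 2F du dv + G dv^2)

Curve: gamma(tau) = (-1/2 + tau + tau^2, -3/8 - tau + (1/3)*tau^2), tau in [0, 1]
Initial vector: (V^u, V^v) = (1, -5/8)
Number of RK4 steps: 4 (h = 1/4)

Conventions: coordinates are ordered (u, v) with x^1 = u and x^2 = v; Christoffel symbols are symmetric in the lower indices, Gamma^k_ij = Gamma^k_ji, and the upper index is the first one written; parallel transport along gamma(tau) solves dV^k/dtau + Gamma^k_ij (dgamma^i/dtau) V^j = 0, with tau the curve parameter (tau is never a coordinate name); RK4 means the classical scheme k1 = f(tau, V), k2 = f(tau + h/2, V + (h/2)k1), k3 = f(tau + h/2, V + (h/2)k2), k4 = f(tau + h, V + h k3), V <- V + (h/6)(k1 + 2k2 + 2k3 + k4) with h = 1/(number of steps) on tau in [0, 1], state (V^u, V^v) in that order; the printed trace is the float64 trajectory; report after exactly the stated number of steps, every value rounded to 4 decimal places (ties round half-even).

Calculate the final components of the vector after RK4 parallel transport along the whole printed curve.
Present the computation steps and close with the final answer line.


gamma'(tau) = (1 + 2*tau, -1 + (2/3)*tau); f(tau, V)^k = -Gamma^k_ij(gamma(tau)) gamma'^i(tau) V^j; h = 1/4; intermediate values shown to 6 dp
curve data and Christoffel symbols at the stage parameters:
  tau = 0.000000: gamma = (-0.500000, -0.375000), gamma' = (1.000000, -1.000000); Gamma_uuu = 0.000000, Gamma_uuv = 0.000000, Gamma_uvv = 0.000000, Gamma_vuu = 0.000000, Gamma_vuv = 0.000000, Gamma_vvv = 0.000000
  tau = 0.125000: gamma = (-0.359375, -0.494792), gamma' = (1.250000, -0.916667); Gamma_uuu = 0.000000, Gamma_uuv = 0.000000, Gamma_uvv = 0.000000, Gamma_vuu = 0.000000, Gamma_vuv = 0.000000, Gamma_vvv = 0.000000
  tau = 0.250000: gamma = (-0.187500, -0.604167), gamma' = (1.500000, -0.833333); Gamma_uuu = 0.000000, Gamma_uuv = 0.000000, Gamma_uvv = 0.000000, Gamma_vuu = 0.000000, Gamma_vuv = 0.000000, Gamma_vvv = 0.000000
  tau = 0.375000: gamma = (0.015625, -0.703125), gamma' = (1.750000, -0.750000); Gamma_uuu = 0.000000, Gamma_uuv = 0.000000, Gamma_uvv = 0.000000, Gamma_vuu = 0.000000, Gamma_vuv = 0.000000, Gamma_vvv = 0.000000
  tau = 0.500000: gamma = (0.250000, -0.791667), gamma' = (2.000000, -0.666667); Gamma_uuu = 0.000000, Gamma_uuv = 0.000000, Gamma_uvv = 0.000000, Gamma_vuu = 0.000000, Gamma_vuv = 0.000000, Gamma_vvv = 0.000000
  tau = 0.625000: gamma = (0.515625, -0.869792), gamma' = (2.250000, -0.583333); Gamma_uuu = 0.000000, Gamma_uuv = 0.000000, Gamma_uvv = 0.000000, Gamma_vuu = 0.000000, Gamma_vuv = 0.000000, Gamma_vvv = 0.000000
  tau = 0.750000: gamma = (0.812500, -0.937500), gamma' = (2.500000, -0.500000); Gamma_uuu = 0.000000, Gamma_uuv = 0.000000, Gamma_uvv = 0.000000, Gamma_vuu = 0.000000, Gamma_vuv = 0.000000, Gamma_vvv = 0.000000
  tau = 0.875000: gamma = (1.140625, -0.994792), gamma' = (2.750000, -0.416667); Gamma_uuu = 0.000000, Gamma_uuv = 0.000000, Gamma_uvv = 0.000000, Gamma_vuu = 0.000000, Gamma_vuv = 0.000000, Gamma_vvv = 0.000000
  tau = 1.000000: gamma = (1.500000, -1.041667), gamma' = (3.000000, -0.333333); Gamma_uuu = 0.000000, Gamma_uuv = 0.000000, Gamma_uvv = 0.000000, Gamma_vuu = 0.000000, Gamma_vuv = 0.000000, Gamma_vvv = 0.000000
step 0: V^u = 1.0000, V^v = -0.6250
step 1: k1 = (0.000000, 0.000000), k2 = (0.000000, 0.000000), k3 = (0.000000, 0.000000), k4 = (0.000000, 0.000000); V <- V + (h/6)(k1 + 2k2 + 2k3 + k4): V^u = 1.0000, V^v = -0.6250
step 2: k1 = (0.000000, 0.000000), k2 = (0.000000, 0.000000), k3 = (0.000000, 0.000000), k4 = (0.000000, 0.000000); V <- V + (h/6)(k1 + 2k2 + 2k3 + k4): V^u = 1.0000, V^v = -0.6250
step 3: k1 = (0.000000, 0.000000), k2 = (0.000000, 0.000000), k3 = (0.000000, 0.000000), k4 = (0.000000, 0.000000); V <- V + (h/6)(k1 + 2k2 + 2k3 + k4): V^u = 1.0000, V^v = -0.6250
step 4: k1 = (0.000000, 0.000000), k2 = (0.000000, 0.000000), k3 = (0.000000, 0.000000), k4 = (0.000000, 0.000000); V <- V + (h/6)(k1 + 2k2 + 2k3 + k4): V^u = 1.0000, V^v = -0.6250

Answer: V^u = 1.0000, V^v = -0.6250
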